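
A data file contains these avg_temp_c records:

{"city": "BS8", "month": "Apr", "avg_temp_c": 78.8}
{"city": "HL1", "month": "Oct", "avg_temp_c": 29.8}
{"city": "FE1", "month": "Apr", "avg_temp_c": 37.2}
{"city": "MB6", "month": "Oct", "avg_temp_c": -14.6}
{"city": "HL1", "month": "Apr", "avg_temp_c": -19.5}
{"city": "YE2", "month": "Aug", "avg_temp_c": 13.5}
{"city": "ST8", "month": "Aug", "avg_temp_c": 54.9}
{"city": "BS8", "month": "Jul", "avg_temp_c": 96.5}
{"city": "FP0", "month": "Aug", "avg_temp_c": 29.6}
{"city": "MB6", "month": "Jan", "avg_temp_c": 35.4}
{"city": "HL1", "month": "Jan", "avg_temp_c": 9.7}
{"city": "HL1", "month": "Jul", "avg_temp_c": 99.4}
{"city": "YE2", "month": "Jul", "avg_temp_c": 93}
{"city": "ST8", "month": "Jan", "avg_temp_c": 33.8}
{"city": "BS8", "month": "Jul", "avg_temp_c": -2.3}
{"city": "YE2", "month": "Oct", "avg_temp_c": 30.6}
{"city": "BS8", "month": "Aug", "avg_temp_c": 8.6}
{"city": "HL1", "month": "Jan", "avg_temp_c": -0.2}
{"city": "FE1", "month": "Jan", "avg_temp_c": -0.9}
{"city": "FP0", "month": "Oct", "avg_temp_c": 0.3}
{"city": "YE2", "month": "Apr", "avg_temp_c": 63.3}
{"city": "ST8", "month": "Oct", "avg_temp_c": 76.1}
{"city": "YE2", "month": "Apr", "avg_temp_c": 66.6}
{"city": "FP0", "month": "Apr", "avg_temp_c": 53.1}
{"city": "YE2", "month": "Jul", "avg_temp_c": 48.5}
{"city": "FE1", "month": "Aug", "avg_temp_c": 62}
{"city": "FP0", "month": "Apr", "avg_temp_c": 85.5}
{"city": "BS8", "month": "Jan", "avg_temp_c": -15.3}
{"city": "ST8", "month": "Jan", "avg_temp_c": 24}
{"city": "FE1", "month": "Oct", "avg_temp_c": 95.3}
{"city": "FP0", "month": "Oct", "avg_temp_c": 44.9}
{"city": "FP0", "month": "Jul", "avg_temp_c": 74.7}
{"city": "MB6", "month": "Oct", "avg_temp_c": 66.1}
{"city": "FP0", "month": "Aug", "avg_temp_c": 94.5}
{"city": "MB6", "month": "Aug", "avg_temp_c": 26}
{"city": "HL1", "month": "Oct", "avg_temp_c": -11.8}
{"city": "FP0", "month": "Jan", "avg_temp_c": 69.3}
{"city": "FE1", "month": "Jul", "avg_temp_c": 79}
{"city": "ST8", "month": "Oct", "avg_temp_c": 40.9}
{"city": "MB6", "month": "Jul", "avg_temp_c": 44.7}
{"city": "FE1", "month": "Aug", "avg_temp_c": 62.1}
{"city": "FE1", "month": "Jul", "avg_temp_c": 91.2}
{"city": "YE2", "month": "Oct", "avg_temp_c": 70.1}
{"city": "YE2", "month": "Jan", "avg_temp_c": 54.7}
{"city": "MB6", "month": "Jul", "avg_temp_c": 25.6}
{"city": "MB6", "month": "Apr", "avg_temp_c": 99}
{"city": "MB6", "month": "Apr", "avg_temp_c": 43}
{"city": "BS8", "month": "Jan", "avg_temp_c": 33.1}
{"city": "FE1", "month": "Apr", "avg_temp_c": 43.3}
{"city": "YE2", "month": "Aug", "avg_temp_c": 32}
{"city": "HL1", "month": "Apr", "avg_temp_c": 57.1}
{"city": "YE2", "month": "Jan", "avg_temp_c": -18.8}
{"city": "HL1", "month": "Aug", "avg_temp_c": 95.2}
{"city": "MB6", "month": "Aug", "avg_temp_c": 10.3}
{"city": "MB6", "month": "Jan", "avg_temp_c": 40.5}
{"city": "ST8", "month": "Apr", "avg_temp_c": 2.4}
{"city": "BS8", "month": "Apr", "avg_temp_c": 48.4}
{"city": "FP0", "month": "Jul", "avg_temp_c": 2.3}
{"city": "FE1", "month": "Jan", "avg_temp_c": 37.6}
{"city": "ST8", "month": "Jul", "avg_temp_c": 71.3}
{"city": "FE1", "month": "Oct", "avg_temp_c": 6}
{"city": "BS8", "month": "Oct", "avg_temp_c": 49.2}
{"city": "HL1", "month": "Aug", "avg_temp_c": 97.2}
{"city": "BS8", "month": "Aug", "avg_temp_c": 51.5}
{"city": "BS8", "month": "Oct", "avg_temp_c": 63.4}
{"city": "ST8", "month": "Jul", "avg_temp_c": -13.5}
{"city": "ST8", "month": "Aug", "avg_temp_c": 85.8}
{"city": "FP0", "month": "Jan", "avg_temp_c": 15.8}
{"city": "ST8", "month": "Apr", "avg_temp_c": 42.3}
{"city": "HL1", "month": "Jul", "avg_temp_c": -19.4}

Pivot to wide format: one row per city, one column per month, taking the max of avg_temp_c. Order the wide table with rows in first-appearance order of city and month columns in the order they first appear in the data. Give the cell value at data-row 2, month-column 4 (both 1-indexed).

99.4

With rows in first-appearance order of city, row 2 is city=HL1. month columns in first-appearance order: Apr, Oct, Aug, Jul, Jan; column 4 is Jul.
Long rows with city=HL1, month=Jul: max(99.4, -19.4) = 99.4.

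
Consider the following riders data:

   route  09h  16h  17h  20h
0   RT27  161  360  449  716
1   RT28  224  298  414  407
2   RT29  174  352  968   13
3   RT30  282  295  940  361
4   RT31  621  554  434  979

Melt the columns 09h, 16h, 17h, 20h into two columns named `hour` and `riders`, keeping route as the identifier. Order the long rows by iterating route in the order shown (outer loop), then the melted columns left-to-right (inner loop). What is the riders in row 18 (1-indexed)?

20 rows total (5 × 4). Row 18: index ⌊(18-1)/4⌋ = 4 into route → RT31; (18-1) mod 4 = 1 into the melted columns → 16h.
So row 18 is (RT31, 16h, 554); riders = 554.

554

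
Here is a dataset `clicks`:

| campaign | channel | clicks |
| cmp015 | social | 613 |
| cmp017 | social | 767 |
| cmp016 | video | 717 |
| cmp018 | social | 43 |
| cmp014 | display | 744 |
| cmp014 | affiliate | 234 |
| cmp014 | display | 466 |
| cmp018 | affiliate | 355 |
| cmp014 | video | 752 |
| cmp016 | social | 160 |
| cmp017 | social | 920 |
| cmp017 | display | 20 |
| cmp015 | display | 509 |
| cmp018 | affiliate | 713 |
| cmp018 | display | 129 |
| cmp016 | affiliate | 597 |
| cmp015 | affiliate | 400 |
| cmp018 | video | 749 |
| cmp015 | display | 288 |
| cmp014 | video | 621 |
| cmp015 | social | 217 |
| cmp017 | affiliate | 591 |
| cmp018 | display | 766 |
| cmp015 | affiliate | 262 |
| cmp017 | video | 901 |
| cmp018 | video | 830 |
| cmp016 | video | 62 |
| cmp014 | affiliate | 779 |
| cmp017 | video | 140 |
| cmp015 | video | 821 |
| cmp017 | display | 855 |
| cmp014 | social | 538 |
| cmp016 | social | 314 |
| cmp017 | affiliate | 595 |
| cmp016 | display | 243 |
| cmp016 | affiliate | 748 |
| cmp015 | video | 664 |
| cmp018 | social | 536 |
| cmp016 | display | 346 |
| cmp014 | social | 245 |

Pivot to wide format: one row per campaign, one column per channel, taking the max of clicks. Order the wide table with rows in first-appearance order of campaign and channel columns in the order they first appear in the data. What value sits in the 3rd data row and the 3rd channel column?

With rows in first-appearance order of campaign, row 3 is campaign=cmp016. channel columns in first-appearance order: social, video, display, affiliate; column 3 is display.
Long rows with campaign=cmp016, channel=display: max(243, 346) = 346.

346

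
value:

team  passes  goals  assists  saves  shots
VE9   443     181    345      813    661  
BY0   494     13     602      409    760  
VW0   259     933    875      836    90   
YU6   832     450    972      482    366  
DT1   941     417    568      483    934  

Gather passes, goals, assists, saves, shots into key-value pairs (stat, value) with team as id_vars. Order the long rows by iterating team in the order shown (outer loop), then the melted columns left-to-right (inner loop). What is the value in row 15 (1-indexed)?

90

25 rows total (5 × 5). Row 15: index ⌊(15-1)/5⌋ = 2 into team → VW0; (15-1) mod 5 = 4 into the melted columns → shots.
So row 15 is (VW0, shots, 90); value = 90.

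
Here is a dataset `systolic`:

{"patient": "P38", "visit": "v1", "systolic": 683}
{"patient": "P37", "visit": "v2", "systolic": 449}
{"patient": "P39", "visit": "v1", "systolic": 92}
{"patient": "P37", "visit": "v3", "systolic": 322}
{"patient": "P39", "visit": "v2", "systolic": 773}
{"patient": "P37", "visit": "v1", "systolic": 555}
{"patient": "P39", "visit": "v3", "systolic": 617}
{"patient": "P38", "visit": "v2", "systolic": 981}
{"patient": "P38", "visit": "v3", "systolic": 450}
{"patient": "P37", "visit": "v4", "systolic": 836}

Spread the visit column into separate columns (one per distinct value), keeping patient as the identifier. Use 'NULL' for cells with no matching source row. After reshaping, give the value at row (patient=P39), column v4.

No long-format row has patient=P39 and visit=v4, so the cell is NULL.

NULL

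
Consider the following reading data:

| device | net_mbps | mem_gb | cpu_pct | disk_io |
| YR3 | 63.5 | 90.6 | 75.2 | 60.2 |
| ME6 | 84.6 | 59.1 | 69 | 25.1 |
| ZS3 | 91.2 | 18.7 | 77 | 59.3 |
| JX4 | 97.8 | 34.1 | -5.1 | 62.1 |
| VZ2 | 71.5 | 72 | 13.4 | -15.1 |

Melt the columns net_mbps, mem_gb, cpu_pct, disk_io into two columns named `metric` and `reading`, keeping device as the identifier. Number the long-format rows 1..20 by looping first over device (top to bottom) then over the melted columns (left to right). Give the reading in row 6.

59.1

20 rows total (5 × 4). Row 6: index ⌊(6-1)/4⌋ = 1 into device → ME6; (6-1) mod 4 = 1 into the melted columns → mem_gb.
So row 6 is (ME6, mem_gb, 59.1); reading = 59.1.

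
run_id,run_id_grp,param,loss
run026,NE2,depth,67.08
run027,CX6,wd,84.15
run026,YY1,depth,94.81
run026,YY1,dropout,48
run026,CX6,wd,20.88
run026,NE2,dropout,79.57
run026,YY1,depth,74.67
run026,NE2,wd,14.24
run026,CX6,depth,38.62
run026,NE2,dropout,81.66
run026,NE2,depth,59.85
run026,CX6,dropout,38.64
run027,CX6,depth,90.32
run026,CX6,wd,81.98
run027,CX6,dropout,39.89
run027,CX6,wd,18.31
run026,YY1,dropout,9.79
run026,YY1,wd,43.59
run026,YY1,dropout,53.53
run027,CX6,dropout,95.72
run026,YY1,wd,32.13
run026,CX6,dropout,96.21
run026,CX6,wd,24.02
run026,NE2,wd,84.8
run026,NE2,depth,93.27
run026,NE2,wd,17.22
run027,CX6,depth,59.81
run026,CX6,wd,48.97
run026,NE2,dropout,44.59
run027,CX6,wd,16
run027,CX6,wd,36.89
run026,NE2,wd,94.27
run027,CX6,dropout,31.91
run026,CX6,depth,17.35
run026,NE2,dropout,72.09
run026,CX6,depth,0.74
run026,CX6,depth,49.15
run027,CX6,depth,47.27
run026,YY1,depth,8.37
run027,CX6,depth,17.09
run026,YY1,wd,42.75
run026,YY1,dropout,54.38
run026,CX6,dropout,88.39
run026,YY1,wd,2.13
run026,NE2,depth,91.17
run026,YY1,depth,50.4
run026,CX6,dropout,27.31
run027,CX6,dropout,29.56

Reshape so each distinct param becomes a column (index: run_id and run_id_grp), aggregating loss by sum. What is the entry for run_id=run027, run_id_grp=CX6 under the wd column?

Rows with run_id=run027, run_id_grp=CX6 and param=wd: loss values are 84.15, 18.31, 16, 36.89.
84.15 + 18.31 + 16 + 36.89 = 155.35.

155.35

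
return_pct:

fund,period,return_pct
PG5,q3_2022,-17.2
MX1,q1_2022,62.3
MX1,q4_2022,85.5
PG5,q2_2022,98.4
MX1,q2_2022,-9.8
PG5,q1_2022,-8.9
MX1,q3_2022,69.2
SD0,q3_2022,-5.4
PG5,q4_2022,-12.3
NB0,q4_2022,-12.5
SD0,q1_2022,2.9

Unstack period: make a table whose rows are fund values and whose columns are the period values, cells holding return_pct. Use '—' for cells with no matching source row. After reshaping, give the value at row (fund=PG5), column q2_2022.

The long row with fund=PG5, period=q2_2022 has return_pct=98.4.

98.4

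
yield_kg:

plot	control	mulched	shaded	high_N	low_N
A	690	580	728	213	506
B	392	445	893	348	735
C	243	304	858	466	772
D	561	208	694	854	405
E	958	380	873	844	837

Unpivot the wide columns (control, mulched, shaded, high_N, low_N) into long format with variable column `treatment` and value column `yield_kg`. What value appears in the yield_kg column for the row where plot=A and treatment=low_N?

Unpivoting turns each (plot, wide-column) pair into one long row.
The wide cell at row A, column low_N holds 506, so the long row (A, low_N) has yield_kg=506.

506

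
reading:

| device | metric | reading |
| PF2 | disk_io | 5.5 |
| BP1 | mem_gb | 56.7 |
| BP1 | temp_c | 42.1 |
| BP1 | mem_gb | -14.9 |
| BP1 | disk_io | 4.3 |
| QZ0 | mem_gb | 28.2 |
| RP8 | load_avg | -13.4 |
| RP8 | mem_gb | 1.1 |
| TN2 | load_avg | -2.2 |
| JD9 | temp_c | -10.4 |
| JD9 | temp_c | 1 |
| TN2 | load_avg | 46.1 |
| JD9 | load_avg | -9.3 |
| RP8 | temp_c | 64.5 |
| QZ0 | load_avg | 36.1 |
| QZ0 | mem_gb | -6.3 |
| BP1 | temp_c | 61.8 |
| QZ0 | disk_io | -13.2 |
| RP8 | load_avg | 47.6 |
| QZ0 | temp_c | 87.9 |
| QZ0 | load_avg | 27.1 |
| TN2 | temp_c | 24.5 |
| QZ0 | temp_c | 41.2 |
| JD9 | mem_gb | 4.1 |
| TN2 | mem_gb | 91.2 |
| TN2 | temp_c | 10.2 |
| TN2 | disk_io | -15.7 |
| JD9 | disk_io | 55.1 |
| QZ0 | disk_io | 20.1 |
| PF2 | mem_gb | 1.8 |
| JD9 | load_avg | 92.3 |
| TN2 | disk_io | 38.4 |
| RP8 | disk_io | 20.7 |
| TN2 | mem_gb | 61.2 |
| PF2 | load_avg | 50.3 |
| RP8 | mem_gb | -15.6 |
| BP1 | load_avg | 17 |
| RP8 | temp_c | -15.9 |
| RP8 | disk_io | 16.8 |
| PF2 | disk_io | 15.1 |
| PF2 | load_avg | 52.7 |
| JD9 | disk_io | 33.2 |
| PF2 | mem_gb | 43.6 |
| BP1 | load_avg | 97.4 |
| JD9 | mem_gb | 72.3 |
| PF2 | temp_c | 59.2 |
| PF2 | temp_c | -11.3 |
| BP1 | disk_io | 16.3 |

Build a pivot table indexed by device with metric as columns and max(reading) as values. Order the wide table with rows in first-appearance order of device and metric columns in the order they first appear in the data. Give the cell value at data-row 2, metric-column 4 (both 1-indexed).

97.4

With rows in first-appearance order of device, row 2 is device=BP1. metric columns in first-appearance order: disk_io, mem_gb, temp_c, load_avg; column 4 is load_avg.
Long rows with device=BP1, metric=load_avg: max(17, 97.4) = 97.4.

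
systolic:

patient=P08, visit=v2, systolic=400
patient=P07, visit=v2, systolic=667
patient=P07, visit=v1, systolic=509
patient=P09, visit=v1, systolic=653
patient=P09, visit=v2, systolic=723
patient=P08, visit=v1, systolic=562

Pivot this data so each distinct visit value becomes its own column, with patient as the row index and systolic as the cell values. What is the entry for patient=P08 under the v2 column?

Wide layout: rows indexed by patient, columns are the 2 distinct visit values (v2, v1).
Cell (patient=P08, visit=v2) draws from the long row where patient=P08 and visit=v2, which has systolic=400.

400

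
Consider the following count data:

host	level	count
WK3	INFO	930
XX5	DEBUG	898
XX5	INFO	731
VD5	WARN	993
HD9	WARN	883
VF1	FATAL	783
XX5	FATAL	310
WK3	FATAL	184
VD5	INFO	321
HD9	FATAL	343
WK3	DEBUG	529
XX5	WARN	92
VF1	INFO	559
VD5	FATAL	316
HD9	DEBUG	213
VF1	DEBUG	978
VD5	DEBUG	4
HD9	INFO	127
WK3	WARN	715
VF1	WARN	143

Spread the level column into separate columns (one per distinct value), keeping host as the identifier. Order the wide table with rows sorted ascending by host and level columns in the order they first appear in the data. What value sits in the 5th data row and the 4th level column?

310

With rows sorted ascending by host, row 5 is host=XX5. level columns in first-appearance order: INFO, DEBUG, WARN, FATAL; column 4 is FATAL.
Long rows with host=XX5, level=FATAL: count = 310.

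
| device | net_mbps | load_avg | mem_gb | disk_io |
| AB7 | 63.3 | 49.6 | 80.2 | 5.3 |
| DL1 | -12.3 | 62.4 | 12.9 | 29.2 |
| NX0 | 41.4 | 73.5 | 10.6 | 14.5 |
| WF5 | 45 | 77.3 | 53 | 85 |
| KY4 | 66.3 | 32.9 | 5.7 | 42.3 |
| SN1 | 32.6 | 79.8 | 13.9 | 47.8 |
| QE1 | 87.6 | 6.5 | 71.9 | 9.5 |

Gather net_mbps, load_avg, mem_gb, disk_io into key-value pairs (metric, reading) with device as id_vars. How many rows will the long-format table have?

7 device values × 4 melted columns = 28 rows.

28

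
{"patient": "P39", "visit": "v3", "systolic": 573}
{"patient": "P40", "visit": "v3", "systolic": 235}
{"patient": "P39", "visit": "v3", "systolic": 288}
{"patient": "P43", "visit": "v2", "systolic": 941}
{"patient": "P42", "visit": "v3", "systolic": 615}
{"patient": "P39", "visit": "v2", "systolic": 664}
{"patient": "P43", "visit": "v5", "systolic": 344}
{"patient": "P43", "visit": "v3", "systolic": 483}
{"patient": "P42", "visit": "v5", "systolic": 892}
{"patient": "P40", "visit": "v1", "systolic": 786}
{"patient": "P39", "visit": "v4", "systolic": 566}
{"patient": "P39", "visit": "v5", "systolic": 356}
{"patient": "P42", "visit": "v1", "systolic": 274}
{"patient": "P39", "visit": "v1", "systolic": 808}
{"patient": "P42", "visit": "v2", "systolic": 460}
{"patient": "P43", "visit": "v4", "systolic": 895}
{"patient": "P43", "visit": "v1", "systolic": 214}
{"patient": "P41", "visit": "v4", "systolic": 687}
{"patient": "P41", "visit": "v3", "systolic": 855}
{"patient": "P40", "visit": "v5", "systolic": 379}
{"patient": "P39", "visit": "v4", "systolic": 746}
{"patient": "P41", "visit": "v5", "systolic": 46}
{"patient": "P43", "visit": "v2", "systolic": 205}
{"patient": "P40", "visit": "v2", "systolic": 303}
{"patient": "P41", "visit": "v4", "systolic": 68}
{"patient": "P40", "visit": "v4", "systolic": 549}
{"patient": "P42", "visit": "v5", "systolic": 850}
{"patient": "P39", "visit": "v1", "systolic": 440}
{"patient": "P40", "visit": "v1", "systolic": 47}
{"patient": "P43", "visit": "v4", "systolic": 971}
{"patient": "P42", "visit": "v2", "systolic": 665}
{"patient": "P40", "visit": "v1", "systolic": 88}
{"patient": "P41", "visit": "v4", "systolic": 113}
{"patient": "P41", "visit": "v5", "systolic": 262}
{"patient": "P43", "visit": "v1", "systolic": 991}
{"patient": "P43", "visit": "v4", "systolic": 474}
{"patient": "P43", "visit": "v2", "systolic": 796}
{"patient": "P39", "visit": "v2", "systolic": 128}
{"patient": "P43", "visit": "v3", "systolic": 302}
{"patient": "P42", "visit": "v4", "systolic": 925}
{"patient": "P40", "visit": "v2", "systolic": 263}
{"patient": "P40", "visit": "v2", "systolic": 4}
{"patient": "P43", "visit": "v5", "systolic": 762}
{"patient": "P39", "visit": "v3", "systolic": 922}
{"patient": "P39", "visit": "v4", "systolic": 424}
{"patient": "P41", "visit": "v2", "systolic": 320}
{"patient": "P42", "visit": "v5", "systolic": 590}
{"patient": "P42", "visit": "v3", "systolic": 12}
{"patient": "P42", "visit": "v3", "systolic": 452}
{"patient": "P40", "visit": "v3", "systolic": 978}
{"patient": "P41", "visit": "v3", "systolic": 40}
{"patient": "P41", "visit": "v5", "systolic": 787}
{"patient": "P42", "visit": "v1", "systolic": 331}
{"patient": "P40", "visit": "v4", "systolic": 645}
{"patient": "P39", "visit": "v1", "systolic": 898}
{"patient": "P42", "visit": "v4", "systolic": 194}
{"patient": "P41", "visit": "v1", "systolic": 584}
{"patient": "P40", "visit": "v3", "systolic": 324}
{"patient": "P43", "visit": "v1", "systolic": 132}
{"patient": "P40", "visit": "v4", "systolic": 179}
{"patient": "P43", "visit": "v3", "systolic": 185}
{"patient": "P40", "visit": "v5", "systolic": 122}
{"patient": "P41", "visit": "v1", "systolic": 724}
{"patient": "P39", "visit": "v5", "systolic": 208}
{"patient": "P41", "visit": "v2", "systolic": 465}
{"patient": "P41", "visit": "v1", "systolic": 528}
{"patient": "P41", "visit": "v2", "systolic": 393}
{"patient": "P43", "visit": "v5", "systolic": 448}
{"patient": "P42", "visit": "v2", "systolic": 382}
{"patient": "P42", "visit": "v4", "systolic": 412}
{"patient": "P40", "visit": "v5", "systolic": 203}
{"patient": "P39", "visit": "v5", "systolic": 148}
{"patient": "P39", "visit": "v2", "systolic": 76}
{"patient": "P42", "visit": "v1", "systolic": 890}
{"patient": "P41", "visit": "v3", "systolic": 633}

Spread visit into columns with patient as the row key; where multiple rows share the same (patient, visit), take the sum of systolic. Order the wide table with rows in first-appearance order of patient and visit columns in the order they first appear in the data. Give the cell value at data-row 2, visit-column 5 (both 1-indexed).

1373

With rows in first-appearance order of patient, row 2 is patient=P40. visit columns in first-appearance order: v3, v2, v5, v1, v4; column 5 is v4.
Long rows with patient=P40, visit=v4: 549 + 645 + 179 = 1373.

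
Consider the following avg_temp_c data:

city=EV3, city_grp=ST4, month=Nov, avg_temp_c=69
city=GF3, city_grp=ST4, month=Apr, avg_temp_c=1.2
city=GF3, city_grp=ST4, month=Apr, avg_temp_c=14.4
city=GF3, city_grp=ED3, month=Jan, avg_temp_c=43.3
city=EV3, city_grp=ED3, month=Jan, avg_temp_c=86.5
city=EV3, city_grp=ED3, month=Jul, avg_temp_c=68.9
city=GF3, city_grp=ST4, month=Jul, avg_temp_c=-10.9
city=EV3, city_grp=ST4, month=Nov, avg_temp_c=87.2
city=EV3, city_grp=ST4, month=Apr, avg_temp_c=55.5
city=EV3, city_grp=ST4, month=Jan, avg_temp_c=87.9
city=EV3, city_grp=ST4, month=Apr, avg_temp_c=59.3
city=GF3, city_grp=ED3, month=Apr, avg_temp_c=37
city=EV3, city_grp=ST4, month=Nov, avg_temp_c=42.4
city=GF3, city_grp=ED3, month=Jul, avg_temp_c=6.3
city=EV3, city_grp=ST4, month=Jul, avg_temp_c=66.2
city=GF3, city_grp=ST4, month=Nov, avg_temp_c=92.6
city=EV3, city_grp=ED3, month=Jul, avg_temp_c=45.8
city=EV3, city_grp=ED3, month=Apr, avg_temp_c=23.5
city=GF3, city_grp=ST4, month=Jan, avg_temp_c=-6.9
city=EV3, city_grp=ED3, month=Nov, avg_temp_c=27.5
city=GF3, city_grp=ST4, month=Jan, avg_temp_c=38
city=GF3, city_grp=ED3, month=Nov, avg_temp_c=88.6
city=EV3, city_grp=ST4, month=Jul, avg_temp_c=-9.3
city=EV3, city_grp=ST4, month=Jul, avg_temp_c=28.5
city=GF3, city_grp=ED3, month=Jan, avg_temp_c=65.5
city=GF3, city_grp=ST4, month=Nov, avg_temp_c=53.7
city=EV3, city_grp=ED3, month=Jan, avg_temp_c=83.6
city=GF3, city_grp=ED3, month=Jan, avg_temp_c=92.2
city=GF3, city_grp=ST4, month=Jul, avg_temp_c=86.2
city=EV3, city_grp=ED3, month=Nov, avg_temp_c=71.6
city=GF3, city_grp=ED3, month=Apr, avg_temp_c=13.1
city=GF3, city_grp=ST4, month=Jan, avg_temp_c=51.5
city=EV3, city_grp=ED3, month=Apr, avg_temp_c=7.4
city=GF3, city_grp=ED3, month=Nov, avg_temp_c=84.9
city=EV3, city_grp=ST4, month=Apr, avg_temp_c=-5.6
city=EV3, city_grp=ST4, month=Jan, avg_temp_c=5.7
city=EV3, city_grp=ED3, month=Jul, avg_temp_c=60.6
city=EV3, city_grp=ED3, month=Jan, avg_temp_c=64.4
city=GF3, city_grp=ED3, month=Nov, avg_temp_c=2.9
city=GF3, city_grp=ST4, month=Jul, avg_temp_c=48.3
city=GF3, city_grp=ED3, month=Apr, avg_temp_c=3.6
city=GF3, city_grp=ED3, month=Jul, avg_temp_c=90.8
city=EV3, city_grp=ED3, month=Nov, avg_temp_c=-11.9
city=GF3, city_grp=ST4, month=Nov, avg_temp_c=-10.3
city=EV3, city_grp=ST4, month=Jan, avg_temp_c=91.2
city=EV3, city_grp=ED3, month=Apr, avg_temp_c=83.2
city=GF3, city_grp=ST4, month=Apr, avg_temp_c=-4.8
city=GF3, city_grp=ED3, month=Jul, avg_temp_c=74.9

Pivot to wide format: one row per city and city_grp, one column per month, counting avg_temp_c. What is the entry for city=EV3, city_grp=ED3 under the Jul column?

Rows with city=EV3, city_grp=ED3 and month=Jul: avg_temp_c values are 68.9, 45.8, 60.6.
3 rows match — count = 3.

3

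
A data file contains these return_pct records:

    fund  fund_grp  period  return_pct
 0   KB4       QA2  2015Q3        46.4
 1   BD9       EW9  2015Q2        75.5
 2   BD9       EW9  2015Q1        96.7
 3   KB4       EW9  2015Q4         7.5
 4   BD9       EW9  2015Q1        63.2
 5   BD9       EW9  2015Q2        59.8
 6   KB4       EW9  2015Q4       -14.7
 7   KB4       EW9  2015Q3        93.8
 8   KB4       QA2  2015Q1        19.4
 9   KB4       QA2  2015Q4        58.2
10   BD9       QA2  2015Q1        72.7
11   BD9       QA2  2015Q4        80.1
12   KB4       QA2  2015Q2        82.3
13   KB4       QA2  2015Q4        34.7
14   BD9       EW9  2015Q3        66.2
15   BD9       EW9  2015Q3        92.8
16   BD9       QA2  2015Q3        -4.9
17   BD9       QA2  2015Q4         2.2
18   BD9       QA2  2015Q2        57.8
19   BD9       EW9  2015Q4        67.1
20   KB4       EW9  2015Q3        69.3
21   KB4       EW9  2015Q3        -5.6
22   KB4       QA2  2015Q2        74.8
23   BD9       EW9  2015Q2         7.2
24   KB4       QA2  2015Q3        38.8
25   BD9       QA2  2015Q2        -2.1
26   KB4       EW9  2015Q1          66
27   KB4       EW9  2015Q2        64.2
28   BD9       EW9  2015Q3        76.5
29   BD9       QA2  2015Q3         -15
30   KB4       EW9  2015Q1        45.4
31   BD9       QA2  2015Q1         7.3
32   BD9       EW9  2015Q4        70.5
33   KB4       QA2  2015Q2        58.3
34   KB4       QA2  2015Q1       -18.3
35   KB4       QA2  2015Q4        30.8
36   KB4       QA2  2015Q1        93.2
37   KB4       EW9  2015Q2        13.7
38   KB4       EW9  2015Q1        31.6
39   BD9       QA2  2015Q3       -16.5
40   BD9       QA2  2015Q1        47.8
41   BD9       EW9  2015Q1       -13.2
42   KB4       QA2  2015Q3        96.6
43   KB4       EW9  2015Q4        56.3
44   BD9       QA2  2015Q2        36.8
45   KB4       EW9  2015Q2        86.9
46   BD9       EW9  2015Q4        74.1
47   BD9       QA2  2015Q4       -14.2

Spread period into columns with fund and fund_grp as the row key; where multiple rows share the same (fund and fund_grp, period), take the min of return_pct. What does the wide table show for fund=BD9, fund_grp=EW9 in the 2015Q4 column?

Rows with fund=BD9, fund_grp=EW9 and period=2015Q4: return_pct values are 67.1, 70.5, 74.1.
min(67.1, 70.5, 74.1) = 67.1.

67.1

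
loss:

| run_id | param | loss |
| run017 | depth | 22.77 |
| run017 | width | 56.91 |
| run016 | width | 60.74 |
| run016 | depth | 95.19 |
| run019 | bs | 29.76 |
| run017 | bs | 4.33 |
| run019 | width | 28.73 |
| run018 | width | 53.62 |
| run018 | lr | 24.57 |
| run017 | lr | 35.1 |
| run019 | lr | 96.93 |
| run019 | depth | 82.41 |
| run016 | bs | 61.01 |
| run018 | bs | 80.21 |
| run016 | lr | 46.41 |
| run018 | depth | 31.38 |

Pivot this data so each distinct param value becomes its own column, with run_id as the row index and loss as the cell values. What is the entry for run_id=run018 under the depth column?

Wide layout: rows indexed by run_id, columns are the 4 distinct param values (depth, width, bs, lr).
Cell (run_id=run018, param=depth) draws from the long row where run_id=run018 and param=depth, which has loss=31.38.

31.38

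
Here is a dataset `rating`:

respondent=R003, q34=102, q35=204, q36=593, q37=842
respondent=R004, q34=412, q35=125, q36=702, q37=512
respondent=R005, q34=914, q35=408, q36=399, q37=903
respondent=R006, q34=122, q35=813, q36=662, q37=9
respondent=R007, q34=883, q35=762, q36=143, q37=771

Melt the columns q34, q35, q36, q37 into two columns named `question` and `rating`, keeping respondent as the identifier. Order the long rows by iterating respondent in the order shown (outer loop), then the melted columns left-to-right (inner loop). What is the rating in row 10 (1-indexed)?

20 rows total (5 × 4). Row 10: index ⌊(10-1)/4⌋ = 2 into respondent → R005; (10-1) mod 4 = 1 into the melted columns → q35.
So row 10 is (R005, q35, 408); rating = 408.

408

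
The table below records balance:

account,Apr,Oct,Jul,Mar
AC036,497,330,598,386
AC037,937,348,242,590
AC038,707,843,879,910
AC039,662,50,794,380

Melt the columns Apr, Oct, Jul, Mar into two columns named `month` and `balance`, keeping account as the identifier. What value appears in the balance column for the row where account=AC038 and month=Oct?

843

Unpivoting turns each (account, wide-column) pair into one long row.
The wide cell at row AC038, column Oct holds 843, so the long row (AC038, Oct) has balance=843.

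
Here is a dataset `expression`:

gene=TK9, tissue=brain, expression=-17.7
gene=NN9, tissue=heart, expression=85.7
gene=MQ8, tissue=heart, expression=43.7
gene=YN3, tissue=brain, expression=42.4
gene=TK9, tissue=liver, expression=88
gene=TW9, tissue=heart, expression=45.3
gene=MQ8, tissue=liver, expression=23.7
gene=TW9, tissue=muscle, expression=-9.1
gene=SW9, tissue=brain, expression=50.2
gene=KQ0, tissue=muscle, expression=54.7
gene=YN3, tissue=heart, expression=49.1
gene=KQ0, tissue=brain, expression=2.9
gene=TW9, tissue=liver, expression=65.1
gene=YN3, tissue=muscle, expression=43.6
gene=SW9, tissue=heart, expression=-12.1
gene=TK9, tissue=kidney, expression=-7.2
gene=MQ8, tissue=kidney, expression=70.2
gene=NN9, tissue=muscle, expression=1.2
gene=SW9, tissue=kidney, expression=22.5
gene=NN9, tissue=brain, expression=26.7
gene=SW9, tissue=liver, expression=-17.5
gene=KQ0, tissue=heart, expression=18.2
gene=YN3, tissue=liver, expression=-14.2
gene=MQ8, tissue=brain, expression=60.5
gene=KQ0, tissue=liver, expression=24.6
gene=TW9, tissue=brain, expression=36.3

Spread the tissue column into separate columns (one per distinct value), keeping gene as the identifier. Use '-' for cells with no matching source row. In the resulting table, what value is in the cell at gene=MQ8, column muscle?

-

No long-format row has gene=MQ8 and tissue=muscle, so the cell is -.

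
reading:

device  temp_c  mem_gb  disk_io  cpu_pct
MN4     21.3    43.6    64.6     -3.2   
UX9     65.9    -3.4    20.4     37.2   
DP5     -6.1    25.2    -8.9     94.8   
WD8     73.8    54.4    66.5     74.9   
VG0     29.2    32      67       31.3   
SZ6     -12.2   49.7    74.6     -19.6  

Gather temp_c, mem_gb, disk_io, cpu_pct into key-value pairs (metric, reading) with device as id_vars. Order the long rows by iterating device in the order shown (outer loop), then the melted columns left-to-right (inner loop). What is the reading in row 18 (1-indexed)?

32

24 rows total (6 × 4). Row 18: index ⌊(18-1)/4⌋ = 4 into device → VG0; (18-1) mod 4 = 1 into the melted columns → mem_gb.
So row 18 is (VG0, mem_gb, 32); reading = 32.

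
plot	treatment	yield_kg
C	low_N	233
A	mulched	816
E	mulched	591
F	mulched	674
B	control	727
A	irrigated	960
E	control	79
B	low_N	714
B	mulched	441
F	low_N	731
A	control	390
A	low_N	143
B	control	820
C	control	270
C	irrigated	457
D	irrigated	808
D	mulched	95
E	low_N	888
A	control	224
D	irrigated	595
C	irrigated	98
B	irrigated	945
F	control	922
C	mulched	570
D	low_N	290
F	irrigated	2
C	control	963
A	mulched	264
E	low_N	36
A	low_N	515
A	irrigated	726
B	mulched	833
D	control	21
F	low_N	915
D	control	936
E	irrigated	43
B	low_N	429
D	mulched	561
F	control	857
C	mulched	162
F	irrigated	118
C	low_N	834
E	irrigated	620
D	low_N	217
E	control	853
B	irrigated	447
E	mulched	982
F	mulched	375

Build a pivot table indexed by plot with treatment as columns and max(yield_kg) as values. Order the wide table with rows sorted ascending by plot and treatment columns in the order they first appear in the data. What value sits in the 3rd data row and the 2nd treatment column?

With rows sorted ascending by plot, row 3 is plot=C. treatment columns in first-appearance order: low_N, mulched, control, irrigated; column 2 is mulched.
Long rows with plot=C, treatment=mulched: max(570, 162) = 570.

570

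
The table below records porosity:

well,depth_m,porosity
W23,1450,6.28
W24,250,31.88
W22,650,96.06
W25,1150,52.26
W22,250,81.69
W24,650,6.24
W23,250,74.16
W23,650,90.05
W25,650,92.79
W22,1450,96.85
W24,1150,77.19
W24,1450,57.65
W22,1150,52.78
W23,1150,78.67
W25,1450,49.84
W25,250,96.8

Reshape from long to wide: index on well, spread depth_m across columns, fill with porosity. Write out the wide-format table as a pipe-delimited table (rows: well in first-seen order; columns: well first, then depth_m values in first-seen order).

| well | 1450 | 250 | 650 | 1150 |
| W23 | 6.28 | 74.16 | 90.05 | 78.67 |
| W24 | 57.65 | 31.88 | 6.24 | 77.19 |
| W22 | 96.85 | 81.69 | 96.06 | 52.78 |
| W25 | 49.84 | 96.8 | 92.79 | 52.26 |

Columns: well plus the 4 distinct depth_m values (1450, 250, 650, 1150).
For example, row W23 column 1450 takes porosity=6.28 from the long row (W23, 1450).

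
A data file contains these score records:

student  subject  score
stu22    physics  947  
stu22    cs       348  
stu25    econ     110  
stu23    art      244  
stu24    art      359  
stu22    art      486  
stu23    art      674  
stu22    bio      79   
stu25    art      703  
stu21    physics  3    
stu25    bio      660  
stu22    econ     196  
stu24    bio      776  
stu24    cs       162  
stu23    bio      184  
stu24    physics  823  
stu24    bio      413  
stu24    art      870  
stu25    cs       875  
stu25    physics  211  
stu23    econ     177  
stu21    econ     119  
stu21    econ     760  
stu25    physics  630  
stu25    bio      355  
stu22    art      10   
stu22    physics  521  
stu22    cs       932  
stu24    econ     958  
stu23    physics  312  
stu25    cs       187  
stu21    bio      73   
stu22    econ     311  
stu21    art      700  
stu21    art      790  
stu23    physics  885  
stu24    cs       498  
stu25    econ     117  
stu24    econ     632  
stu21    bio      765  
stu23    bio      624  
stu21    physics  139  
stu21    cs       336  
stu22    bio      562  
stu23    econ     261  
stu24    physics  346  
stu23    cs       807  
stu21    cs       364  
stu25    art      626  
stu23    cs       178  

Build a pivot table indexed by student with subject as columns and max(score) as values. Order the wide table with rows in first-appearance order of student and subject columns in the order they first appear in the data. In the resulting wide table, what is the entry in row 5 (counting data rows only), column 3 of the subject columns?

With rows in first-appearance order of student, row 5 is student=stu21. subject columns in first-appearance order: physics, cs, econ, art, bio; column 3 is econ.
Long rows with student=stu21, subject=econ: max(119, 760) = 760.

760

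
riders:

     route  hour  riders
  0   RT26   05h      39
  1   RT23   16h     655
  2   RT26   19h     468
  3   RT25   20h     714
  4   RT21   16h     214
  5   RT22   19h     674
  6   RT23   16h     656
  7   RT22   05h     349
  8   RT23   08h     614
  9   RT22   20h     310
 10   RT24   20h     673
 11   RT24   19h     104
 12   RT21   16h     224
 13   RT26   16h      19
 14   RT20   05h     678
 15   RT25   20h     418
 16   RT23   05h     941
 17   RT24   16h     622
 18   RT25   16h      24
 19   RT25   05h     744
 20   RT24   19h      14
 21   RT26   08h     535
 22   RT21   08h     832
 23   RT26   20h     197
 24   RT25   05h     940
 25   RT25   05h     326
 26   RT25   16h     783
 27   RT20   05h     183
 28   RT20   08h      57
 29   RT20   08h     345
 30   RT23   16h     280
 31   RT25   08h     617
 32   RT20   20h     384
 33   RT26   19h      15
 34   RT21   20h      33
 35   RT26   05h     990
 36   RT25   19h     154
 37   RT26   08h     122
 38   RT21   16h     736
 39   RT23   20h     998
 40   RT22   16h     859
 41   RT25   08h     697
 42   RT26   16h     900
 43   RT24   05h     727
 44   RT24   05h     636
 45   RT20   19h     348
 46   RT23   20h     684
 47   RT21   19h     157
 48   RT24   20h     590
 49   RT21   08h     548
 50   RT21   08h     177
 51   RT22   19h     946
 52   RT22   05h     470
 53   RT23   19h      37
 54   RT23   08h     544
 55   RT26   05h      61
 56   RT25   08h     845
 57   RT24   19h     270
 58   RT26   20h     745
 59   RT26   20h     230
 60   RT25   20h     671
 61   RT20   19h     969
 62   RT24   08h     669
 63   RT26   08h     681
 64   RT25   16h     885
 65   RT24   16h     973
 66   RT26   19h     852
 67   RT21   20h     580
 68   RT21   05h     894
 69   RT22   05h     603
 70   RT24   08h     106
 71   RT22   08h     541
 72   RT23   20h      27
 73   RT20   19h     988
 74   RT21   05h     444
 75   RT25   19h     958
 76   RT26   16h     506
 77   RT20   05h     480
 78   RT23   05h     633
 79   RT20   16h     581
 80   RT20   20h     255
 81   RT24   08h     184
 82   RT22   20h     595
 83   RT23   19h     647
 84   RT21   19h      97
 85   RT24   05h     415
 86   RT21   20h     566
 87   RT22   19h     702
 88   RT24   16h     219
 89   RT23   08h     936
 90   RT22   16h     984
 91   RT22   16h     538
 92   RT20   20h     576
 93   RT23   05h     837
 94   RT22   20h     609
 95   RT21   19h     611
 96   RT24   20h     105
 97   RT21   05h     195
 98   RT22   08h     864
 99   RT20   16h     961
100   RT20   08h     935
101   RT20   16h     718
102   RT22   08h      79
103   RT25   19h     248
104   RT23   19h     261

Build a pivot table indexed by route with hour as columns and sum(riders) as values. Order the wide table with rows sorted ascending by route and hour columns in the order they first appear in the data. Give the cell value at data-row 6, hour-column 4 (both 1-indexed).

1803

With rows sorted ascending by route, row 6 is route=RT25. hour columns in first-appearance order: 05h, 16h, 19h, 20h, 08h; column 4 is 20h.
Long rows with route=RT25, hour=20h: 714 + 418 + 671 = 1803.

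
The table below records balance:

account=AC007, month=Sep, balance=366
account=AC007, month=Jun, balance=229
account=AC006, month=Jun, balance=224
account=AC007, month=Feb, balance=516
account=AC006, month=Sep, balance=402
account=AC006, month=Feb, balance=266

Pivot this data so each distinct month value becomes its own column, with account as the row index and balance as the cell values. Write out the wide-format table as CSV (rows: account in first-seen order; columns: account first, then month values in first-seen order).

Columns: account plus the 3 distinct month values (Sep, Jun, Feb).
For example, row AC007 column Sep takes balance=366 from the long row (AC007, Sep).

account,Sep,Jun,Feb
AC007,366,229,516
AC006,402,224,266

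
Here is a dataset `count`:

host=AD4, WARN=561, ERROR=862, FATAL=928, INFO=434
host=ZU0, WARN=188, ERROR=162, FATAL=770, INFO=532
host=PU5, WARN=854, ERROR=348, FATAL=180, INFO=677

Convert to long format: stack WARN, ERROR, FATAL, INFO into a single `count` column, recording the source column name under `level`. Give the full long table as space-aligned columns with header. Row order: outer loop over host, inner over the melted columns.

Each (host, column) pair becomes one row: 3 × 4 = 12 rows.
For example, (AD4, WARN) → count=561.

host  level  count
AD4   WARN   561  
AD4   ERROR  862  
AD4   FATAL  928  
AD4   INFO   434  
ZU0   WARN   188  
ZU0   ERROR  162  
ZU0   FATAL  770  
ZU0   INFO   532  
PU5   WARN   854  
PU5   ERROR  348  
PU5   FATAL  180  
PU5   INFO   677  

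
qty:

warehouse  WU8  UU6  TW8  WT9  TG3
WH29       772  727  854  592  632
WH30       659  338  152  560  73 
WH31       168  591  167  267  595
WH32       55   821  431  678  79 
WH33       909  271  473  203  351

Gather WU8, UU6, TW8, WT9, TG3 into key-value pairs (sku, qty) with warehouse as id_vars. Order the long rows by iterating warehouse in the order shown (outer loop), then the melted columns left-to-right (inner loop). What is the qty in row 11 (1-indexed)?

168

25 rows total (5 × 5). Row 11: index ⌊(11-1)/5⌋ = 2 into warehouse → WH31; (11-1) mod 5 = 0 into the melted columns → WU8.
So row 11 is (WH31, WU8, 168); qty = 168.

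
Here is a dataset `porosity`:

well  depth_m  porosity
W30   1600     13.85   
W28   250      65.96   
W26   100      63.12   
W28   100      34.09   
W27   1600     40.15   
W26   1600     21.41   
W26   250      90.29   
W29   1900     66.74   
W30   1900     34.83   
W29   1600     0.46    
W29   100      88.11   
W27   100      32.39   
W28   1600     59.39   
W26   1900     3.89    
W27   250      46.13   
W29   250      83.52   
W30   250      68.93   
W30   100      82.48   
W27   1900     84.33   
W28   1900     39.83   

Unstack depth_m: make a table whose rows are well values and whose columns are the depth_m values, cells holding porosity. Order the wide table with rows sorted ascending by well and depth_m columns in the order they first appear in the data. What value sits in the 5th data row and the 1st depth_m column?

13.85

With rows sorted ascending by well, row 5 is well=W30. depth_m columns in first-appearance order: 1600, 250, 100, 1900; column 1 is 1600.
Long rows with well=W30, depth_m=1600: porosity = 13.85.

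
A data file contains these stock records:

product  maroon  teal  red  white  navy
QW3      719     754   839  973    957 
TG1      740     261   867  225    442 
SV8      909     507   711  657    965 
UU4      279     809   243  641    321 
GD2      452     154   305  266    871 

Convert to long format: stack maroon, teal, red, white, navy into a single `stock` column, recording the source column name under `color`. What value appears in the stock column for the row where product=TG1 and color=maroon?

Unpivoting turns each (product, wide-column) pair into one long row.
The wide cell at row TG1, column maroon holds 740, so the long row (TG1, maroon) has stock=740.

740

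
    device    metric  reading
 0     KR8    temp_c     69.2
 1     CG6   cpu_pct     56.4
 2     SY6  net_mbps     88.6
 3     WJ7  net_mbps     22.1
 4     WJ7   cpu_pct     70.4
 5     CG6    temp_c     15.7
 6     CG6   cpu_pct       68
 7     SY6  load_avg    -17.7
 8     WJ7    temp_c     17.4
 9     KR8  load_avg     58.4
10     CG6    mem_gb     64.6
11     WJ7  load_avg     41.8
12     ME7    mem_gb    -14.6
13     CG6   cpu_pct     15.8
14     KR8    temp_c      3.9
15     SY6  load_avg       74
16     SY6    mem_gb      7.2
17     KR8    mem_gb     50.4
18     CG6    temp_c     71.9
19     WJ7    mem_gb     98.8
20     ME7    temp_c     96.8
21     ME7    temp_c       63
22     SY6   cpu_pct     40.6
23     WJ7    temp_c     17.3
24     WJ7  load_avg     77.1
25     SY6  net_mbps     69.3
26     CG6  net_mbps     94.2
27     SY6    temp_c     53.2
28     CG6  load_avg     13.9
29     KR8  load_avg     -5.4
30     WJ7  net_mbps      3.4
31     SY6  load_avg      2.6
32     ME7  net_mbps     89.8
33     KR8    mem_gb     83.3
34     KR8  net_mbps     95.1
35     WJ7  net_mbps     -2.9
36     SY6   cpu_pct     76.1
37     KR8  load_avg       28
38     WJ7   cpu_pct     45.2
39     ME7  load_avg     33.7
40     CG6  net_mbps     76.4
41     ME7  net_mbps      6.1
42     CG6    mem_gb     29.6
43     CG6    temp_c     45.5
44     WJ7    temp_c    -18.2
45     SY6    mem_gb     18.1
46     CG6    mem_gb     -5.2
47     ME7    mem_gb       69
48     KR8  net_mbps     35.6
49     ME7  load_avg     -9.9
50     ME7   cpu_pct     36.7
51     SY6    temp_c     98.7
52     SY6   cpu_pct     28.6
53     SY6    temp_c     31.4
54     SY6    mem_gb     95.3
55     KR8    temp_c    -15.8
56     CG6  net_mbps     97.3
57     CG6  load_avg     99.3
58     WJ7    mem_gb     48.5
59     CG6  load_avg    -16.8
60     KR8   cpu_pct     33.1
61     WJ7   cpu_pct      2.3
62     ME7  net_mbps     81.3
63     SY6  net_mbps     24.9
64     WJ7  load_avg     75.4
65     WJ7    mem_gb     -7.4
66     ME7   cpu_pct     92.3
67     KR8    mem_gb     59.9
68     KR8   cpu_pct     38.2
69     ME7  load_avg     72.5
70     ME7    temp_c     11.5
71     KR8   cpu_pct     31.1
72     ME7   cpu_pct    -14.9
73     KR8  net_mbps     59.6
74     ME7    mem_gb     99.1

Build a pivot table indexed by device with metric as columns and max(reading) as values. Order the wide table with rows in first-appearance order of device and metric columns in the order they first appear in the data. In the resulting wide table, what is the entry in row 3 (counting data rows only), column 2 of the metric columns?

With rows in first-appearance order of device, row 3 is device=SY6. metric columns in first-appearance order: temp_c, cpu_pct, net_mbps, load_avg, mem_gb; column 2 is cpu_pct.
Long rows with device=SY6, metric=cpu_pct: max(40.6, 76.1, 28.6) = 76.1.

76.1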